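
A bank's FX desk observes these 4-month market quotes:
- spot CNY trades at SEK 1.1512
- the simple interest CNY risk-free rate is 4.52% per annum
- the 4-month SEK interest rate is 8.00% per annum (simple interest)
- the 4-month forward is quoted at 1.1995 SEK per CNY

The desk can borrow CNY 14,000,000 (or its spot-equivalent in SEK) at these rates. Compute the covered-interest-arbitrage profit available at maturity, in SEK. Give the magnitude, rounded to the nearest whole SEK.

T = 4/12 years.
Keep in CNY, deliver into the forward: 14,000,000·1.0150666667·1.1995 = SEK 17,046,014.53.
Swap to SEK now, deposit: 14,000,000·1.1512·1.0266666667 = SEK 16,546,581.33.
The quoted forward overvalues CNY, so borrow SEK, buy CNY at spot, deposit the CNY at 4.52%, and sell the proceeds forward at 1.1995.
Profit = 17,046,014.53 − 16,546,581.33 = SEK 499,433.

SEK 499,433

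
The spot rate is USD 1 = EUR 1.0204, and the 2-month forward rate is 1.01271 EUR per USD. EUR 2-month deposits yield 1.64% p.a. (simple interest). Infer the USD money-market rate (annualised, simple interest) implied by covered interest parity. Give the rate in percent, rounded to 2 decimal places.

T = 2/12 years.
CIP gives F = S · g_EUR/g_USD, so g_EUR/g_USD = 1.01271/1.0204 = 0.9924637.
EUR growth factor: 1 + 0.0164×2/12 = 1.0027333.
That pins the USD growth at 1.0103476.
r = (1.0103476 − 1)/(2/12) = 0.062086 → 6.21%.

6.21%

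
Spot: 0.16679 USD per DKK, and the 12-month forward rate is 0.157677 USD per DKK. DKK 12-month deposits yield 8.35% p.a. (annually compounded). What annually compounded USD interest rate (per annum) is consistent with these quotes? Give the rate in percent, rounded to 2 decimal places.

T = 1 year.
CIP gives F = S · g_USD/g_DKK, so g_USD/g_DKK = 0.157677/0.16679 = 0.9453624.
The DKK side grows by (1 + 0.0835)^1 = 1.083500.
So the USD growth factor = 1.0243002.
Annualise: 1.0243002^(1/1) − 1 = 0.024300 = 2.43%.

2.43%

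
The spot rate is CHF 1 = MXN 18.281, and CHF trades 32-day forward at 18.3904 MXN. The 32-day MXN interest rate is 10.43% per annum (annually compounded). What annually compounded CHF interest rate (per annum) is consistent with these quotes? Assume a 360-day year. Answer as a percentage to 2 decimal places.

T = 32/360 years.
CIP gives F = S · g_MXN/g_CHF, so g_MXN/g_CHF = 18.3904/18.281 = 1.0059844.
MXN growth factor: (1 + 0.1043)^(32/360) = 1.0088578.
Hence g_CHF = 1.0028563.
Annualise: 1.0028563^(360/32) − 1 = 0.032608 = 3.26%.

3.26%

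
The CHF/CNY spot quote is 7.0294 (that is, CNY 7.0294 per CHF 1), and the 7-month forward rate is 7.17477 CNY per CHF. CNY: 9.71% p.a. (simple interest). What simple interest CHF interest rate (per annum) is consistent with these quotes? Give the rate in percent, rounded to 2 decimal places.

6.04%

T = 7/12 years.
CIP gives F = S · g_CNY/g_CHF, so g_CNY/g_CHF = 7.17477/7.0294 = 1.0206803.
CNY growth factor: 1 + 0.0971×7/12 = 1.0566417.
So the CHF growth factor = 1.0352328.
(1.0352328 − 1)/T = 0.060399, i.e. 6.04%.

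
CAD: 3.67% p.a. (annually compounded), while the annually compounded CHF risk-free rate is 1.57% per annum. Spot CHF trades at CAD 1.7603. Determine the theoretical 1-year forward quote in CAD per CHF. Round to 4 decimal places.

1.7967

T = 1 year.
Growth of 1 CAD over T: (1 + 0.0367)^1 = 1.036700.
Growth of 1 CHF over T: (1 + 0.0157)^1 = 1.015700.
CIP: F = S · (grow CAD)/(grow CHF) = 1.7603 × 1.036700/1.015700 = 1.796695 CAD per CHF.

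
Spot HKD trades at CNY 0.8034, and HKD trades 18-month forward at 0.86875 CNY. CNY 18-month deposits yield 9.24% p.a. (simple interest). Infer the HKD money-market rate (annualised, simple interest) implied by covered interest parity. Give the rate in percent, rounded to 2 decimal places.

T = 18/12 years.
CIP gives F = S · g_CNY/g_HKD, so g_CNY/g_HKD = 0.86875/0.8034 = 1.0813418.
The CNY side grows by 1 + 0.0924×18/12 = 1.138600.
That pins the HKD growth at 1.0529511.
r = (1.0529511 − 1)/(18/12) = 0.035301 → 3.53%.

3.53%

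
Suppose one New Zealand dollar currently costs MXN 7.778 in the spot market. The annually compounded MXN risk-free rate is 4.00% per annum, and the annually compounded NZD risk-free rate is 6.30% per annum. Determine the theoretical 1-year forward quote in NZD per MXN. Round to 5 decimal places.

T = 1 year.
MXN growth factor: (1 + 0.0400)^1 = 1.040000.
Growth of 1 NZD over T: (1 + 0.0630)^1 = 1.063000.
CIP: F = S · (grow MXN)/(grow NZD) = 7.778 × 1.040000/1.063000 = 7.609708 MXN per NZD.
Invert for NZD per MXN: 1 / 7.609708 = 0.13141.

0.13141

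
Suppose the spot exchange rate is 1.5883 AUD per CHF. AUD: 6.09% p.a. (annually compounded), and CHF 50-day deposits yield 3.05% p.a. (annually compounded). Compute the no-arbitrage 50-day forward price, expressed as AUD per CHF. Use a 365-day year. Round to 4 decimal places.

T = 50/365 years.
Growth of 1 AUD over T: (1 + 0.0609)^(50/365) = 1.0081312.
CHF accumulates by (1 + 0.0305)^(50/365) = 1.0041241.
CIP: F = S · (grow AUD)/(grow CHF) = 1.5883 × 1.0081312/1.0041241 = 1.594638 AUD per CHF.

1.5946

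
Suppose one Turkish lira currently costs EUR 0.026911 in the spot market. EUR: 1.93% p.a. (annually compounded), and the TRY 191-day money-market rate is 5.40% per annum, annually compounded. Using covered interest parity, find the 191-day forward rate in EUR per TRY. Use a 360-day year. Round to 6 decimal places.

T = 191/360 years.
Growth of 1 EUR over T: (1 + 0.0193)^(191/360) = 1.0101938.
TRY accumulates by (1 + 0.0540)^(191/360) = 1.0282962.
Forward (EUR per TRY) = 0.026911 × 1.0101938 / 1.0282962 = 0.02643725.

0.026437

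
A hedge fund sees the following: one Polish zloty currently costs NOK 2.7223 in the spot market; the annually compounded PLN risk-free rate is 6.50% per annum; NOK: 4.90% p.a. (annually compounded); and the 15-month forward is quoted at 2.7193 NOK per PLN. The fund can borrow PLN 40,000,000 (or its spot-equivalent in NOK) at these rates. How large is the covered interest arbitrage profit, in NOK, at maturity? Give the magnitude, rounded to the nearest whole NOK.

T = 15/12 years.
Route A — deposit PLN, sell forward: 40,000,000 × 1.08189972329 × 2.7193 = NOK 117,680,396.70.
Route B — convert at spot, deposit NOK: 40,000,000 × 2.7223 × 1.06162065653 = NOK 115,601,996.53.
The quoted forward overvalues PLN, so borrow NOK, buy PLN at spot, deposit the PLN at 6.50%, and sell the proceeds forward at 2.7193.
Profit = 117,680,396.70 − 115,601,996.53 = NOK 2,078,400.

NOK 2,078,400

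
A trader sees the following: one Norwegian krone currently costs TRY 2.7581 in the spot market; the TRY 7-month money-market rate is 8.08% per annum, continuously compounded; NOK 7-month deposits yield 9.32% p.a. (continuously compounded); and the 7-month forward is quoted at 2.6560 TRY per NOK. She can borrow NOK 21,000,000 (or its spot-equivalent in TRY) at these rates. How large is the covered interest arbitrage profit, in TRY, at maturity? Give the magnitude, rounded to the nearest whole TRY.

T = 7/12 years.
Invest the NOK and cover forward: 21,000,000 × 1.0558716841 × 2.6560 = TRY 58,892,299.05.
Convert at spot and invest in TRY: 21,000,000 × 2.7581 × 1.048261768 = TRY 60,715,426.43.
The quoted forward undervalues NOK, so borrow NOK, convert to TRY at spot, deposit the TRY at 8.08%, and buy NOK forward at 2.6560 to cover the loan.
Arbitrage profit = |58,892,299.05 − 60,715,426.43| = TRY 1,823,127.

TRY 1,823,127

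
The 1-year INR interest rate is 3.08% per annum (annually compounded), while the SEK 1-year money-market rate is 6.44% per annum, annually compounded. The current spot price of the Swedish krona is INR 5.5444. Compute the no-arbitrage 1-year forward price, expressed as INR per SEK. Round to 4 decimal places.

T = 1 year.
INR accumulates by (1 + 0.0308)^1 = 1.030800.
SEK accumulates by (1 + 0.0644)^1 = 1.064400.
Forward (INR per SEK) = 5.5444 × 1.030800 / 1.064400 = 5.369379.

5.3694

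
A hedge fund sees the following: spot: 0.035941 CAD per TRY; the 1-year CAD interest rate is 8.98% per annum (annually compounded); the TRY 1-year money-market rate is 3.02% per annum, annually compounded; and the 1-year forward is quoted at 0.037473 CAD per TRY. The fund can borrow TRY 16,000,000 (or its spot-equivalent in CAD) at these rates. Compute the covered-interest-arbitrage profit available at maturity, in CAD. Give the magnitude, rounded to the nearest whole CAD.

CAD 9,021

T = 1 year.
Keep in TRY, deliver into the forward: 16,000,000·1.030200·0.037473 = CAD 617,674.95.
Swap to CAD now, deposit: 16,000,000·0.035941·1.089800 = CAD 626,696.03.
The quoted forward undervalues TRY, so borrow TRY, convert to CAD at spot, deposit the CAD at 8.98%, and buy TRY forward at 0.037473 to cover the loan.
The gap between the two covered legs is CAD 9,021.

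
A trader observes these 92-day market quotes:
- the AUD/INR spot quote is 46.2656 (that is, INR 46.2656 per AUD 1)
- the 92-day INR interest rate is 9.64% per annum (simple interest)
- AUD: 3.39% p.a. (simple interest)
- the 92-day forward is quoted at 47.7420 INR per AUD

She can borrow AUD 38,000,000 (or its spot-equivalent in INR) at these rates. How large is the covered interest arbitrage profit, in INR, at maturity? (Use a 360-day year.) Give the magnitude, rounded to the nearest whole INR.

T = 92/360 years.
Keep in AUD, deliver into the forward: 38,000,000·1.008663333333·47.7420 = INR 1,829,912,984.68.
Swap to INR now, deposit: 38,000,000·46.2656·1.024635555556 = INR 1,801,404,392.85.
The quoted forward overvalues AUD, so borrow INR, buy AUD at spot, deposit the AUD at 3.39%, and sell the proceeds forward at 47.7420.
Arbitrage profit = |1,829,912,984.68 − 1,801,404,392.85| = INR 28,508,592.

INR 28,508,592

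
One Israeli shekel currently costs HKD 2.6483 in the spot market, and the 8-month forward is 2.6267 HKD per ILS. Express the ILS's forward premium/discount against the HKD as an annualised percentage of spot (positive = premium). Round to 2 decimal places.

T = 8/12 years.
(F − S)/S = (2.6267 − 2.6483)/2.6483 = -0.0081562.
Per annum: -0.0081562 / (8/12) = -0.012234 = -1.22%.

-1.22%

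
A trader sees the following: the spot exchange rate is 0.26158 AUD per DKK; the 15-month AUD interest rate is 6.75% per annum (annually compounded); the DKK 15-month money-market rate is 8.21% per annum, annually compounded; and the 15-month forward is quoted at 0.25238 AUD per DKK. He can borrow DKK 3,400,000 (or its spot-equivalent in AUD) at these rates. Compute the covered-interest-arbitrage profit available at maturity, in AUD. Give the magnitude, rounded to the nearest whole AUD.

T = 15/12 years.
Keep in DKK, deliver into the forward: 3,400,000·1.10365732·0.25238 = AUD 947,039.52.
Swap to AUD now, deposit: 3,400,000·0.26158·1.08507524 = AUD 965,035.54.
The quoted forward undervalues DKK, so borrow DKK, convert to AUD at spot, deposit the AUD at 6.75%, and buy DKK forward at 0.25238 to cover the loan.
Arbitrage profit = |947,039.52 − 965,035.54| = AUD 17,996.

AUD 17,996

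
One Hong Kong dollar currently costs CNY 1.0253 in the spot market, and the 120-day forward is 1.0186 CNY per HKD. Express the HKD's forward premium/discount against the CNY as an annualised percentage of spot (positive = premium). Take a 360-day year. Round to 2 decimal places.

T = 120/360 years.
Period premium: (1.0186 − 1.0253)/1.0253 = -0.0065347.
×(1/T) gives -1.96% p.a.

-1.96%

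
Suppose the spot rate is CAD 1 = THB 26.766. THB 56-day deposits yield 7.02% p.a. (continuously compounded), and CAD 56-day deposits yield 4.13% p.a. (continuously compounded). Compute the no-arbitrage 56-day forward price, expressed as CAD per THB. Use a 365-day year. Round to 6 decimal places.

T = 56/365 years.
THB accumulates by e^(0.0702×56/365) = 1.0108286.
Growth of 1 CAD over T: e^(0.0413×56/365) = 1.0063566.
CIP: F = S · (grow THB)/(grow CAD) = 26.766 × 1.0108286/1.0063566 = 26.88494 THB per CAD.
Invert for CAD per THB: 1 / 26.88494 = 0.037196.

0.037196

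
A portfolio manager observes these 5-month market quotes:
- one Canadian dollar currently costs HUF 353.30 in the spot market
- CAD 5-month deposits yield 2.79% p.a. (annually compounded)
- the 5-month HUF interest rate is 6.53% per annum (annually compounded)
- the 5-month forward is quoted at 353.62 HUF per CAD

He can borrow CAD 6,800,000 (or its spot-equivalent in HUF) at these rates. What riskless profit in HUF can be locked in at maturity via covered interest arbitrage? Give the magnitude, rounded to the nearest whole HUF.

T = 5/12 years.
Keep in CAD, deliver into the forward: 6,800,000·1.011531769916·353.62 = HUF 2,432,345,478.45.
Swap to HUF now, deposit: 6,800,000·353.30·1.026707267719 = HUF 2,466,602,608.26.
The quoted forward undervalues CAD, so borrow CAD, convert to HUF at spot, deposit the HUF at 6.53%, and buy CAD forward at 353.62 to cover the loan.
The gap between the two covered legs is HUF 34,257,130.

HUF 34,257,130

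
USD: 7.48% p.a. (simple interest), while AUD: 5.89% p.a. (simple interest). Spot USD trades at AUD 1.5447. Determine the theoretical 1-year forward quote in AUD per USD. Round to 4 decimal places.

T = 1 year.
AUD growth factor: 1 + 0.0589×1 = 1.058900.
USD growth factor: 1 + 0.0748×1 = 1.074800.
Forward (AUD per USD) = 1.5447 × 1.058900 / 1.074800 = 1.521849.

1.5218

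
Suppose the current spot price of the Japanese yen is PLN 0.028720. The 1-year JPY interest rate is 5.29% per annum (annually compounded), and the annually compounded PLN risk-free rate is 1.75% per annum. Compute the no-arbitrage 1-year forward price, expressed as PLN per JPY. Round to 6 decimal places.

0.027754

T = 1 year.
Growth of 1 PLN over T: (1 + 0.0175)^1 = 1.017500.
JPY accumulates by (1 + 0.0529)^1 = 1.052900.
Forward (PLN per JPY) = 0.02872 × 1.017500 / 1.052900 = 0.02775439.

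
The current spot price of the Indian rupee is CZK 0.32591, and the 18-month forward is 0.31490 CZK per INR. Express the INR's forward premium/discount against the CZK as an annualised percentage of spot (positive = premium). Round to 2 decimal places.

T = 18/12 years.
(F − S)/S = (0.31490 − 0.32591)/0.32591 = -0.0337823.
×(1/T) gives -2.25% p.a.

-2.25%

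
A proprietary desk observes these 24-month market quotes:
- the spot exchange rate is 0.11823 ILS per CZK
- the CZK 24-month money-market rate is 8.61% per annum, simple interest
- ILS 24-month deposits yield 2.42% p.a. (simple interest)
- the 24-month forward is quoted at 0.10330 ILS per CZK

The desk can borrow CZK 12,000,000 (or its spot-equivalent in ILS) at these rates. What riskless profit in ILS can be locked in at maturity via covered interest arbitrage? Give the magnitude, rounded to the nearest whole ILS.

ILS 34,369

T = 2 years.
Invest the CZK and cover forward: 12,000,000 × 1.172200 × 0.10330 = ILS 1,453,059.12.
Convert at spot and invest in ILS: 12,000,000 × 0.11823 × 1.048400 = ILS 1,487,427.98.
The quoted forward undervalues CZK, so borrow CZK, convert to ILS at spot, deposit the ILS at 2.42%, and buy CZK forward at 0.10330 to cover the loan.
The gap between the two covered legs is ILS 34,369.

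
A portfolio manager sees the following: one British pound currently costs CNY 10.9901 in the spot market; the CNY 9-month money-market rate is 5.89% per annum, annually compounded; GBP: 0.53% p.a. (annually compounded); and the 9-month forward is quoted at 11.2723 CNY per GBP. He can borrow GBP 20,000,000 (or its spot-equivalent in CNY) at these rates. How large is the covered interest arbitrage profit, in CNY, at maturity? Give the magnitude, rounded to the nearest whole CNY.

T = 9/12 years.
Invest the GBP and cover forward: 20,000,000 × 1.00397237236 × 11.2723 = CNY 226,341,555.46.
Convert at spot and invest in CNY: 20,000,000 × 10.9901 × 1.04385748873 = CNY 229,441,963.74.
The quoted forward undervalues GBP, so borrow GBP, convert to CNY at spot, deposit the CNY at 5.89%, and buy GBP forward at 11.2723 to cover the loan.
Profit = 229,441,963.74 − 226,341,555.46 = CNY 3,100,408.

CNY 3,100,408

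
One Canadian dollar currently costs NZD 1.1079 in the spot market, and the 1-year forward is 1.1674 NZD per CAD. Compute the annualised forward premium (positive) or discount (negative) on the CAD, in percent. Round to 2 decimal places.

+5.37%

T = 1 year.
(F − S)/S = (1.1674 − 1.1079)/1.1079 = 0.0537052.
Annualise by dividing by T: 0.0537052 / 1 = 0.053705 → 5.37%.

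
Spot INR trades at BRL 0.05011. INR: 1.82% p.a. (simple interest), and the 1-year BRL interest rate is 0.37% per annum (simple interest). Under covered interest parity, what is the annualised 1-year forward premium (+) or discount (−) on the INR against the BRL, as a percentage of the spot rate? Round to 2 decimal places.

-1.42%

T = 1 year.
No-arbitrage forward: 0.05011 × 1.003700 / 1.018200 = 0.04939639 BRL/INR.
Annualised premium = (F − S)/S × (1/T) = (0.04939639 − 0.05011)/0.05011 ÷ 1 = -1.42%.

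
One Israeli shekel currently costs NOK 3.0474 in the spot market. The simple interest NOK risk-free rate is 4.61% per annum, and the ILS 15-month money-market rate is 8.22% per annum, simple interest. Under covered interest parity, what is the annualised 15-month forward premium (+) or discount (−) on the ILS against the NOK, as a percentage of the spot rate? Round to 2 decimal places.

T = 15/12 years.
No-arbitrage forward: 3.0474 × 1.057625 / 1.102750 = 2.9226991 NOK/ILS.
(F − S)/S ÷ T = (2.9226991 − 3.0474)/3.0474/(15/12) = -0.032736 → -3.27%.

-3.27%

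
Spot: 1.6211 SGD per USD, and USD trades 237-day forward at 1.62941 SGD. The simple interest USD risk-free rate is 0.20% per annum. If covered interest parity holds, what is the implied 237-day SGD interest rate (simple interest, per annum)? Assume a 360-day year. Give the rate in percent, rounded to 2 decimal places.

T = 237/360 years.
By CIP, F/S equals the SGD-to-USD growth ratio: 1.62941/1.6211 = 1.0051261.
USD growth factor: 1 + 0.0020×237/360 = 1.0013167.
That pins the SGD growth at 1.0064495.
(1.0064495 − 1)/T = 0.009797, i.e. 0.98%.

0.98%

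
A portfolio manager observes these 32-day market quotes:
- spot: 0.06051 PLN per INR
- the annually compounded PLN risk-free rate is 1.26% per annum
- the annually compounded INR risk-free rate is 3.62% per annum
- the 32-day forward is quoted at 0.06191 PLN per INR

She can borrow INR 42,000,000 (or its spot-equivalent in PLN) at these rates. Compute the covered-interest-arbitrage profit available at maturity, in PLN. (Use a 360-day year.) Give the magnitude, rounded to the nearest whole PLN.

PLN 64,202

T = 32/360 years.
Invest the INR and cover forward: 42,000,000 × 1.003165905 × 0.06191 = PLN 2,608,452.05.
Convert at spot and invest in PLN: 42,000,000 × 0.06051 × 1.001113622 = PLN 2,544,250.18.
The quoted forward overvalues INR, so borrow PLN, buy INR at spot, deposit the INR at 3.62%, and sell the proceeds forward at 0.06191.
Profit = 2,608,452.05 − 2,544,250.18 = PLN 64,202.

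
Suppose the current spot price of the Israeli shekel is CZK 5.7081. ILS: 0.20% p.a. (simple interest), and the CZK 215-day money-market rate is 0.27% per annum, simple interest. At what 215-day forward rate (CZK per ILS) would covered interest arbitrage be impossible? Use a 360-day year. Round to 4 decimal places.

5.7105

T = 215/360 years.
CZK growth factor: 1 + 0.0027×215/360 = 1.0016125.
ILS accumulates by 1 + 0.0020×215/360 = 1.0011944.
So F = 5.7081 × 1.0016125 / 1.0011944 = 5.710484 (CZK/ILS).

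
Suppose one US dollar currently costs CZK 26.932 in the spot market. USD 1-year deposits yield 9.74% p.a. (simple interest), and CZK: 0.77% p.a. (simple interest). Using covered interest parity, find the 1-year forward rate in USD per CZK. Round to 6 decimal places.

0.040436

T = 1 year.
Growth of 1 CZK over T: 1 + 0.0077×1 = 1.007700.
USD growth factor: 1 + 0.0974×1 = 1.097400.
CIP: F = S · (grow CZK)/(grow USD) = 26.932 × 1.007700/1.097400 = 24.73061 CZK per USD.
Invert for USD per CZK: 1 / 24.73061 = 0.040436.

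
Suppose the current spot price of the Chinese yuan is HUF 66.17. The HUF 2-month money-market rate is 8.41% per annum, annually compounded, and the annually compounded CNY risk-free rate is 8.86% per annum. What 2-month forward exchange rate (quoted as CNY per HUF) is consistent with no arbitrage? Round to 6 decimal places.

T = 2/12 years.
HUF accumulates by (1 + 0.0841)^(2/12) = 1.0135493.
CNY accumulates by (1 + 0.0886)^(2/12) = 1.0142493.
So F = 66.17 × 1.0135493 / 1.0142493 = 66.12433 (HUF/CNY).
Quoted the other way: 1/66.12433 = 0.015123 CNY per HUF.

0.015123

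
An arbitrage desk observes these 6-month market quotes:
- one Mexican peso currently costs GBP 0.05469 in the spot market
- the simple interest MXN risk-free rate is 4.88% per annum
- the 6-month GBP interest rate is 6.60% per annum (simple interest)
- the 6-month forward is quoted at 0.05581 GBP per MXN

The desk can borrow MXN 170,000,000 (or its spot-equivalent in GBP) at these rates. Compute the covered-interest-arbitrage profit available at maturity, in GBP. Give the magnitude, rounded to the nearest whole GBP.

T = 6/12 years.
Keep in MXN, deliver into the forward: 170,000,000·1.024400·0.05581 = GBP 9,719,199.88.
Swap to GBP now, deposit: 170,000,000·0.05469·1.033000 = GBP 9,604,110.90.
The quoted forward overvalues MXN, so borrow GBP, buy MXN at spot, deposit the MXN at 4.88%, and sell the proceeds forward at 0.05581.
Arbitrage profit = |9,719,199.88 − 9,604,110.90| = GBP 115,089.

GBP 115,089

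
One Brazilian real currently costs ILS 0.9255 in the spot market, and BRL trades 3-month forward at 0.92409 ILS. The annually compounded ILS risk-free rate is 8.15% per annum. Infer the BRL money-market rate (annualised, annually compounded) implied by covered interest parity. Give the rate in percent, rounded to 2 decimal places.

T = 3/12 years.
By CIP, F/S equals the ILS-to-BRL growth ratio: 0.92409/0.9255 = 0.9984765.
The ILS side grows by (1 + 0.0815)^(3/12) = 1.0197803.
Hence g_BRL = 1.0213363.
r = 1.0213363^(12/3) − 1 = 0.088116 → 8.81%.

8.81%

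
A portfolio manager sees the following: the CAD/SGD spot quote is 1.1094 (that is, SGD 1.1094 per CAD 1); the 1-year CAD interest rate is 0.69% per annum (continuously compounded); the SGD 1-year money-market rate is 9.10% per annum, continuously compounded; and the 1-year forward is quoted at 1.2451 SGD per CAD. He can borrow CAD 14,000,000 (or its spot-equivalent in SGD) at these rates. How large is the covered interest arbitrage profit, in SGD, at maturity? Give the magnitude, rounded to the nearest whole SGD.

SGD 540,812

T = 1 year.
Route A — deposit CAD, sell forward: 14,000,000 × 1.0069238598 × 1.2451 = SGD 17,552,092.57.
Route B — convert at spot, deposit SGD: 14,000,000 × 1.1094 × 1.0952690053 = SGD 17,011,280.08.
The quoted forward overvalues CAD, so borrow SGD, buy CAD at spot, deposit the CAD at 0.69%, and sell the proceeds forward at 1.2451.
Profit = 17,552,092.57 − 17,011,280.08 = SGD 540,812.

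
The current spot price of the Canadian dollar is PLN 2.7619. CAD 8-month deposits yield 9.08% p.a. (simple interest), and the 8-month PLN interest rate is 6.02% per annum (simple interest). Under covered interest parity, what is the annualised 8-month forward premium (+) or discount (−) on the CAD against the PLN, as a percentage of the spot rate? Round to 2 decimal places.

-2.89%

T = 8/12 years.
CIP forward (PLN per CAD) = 2.7619 × 1.0401333/1.0605333 = 2.7087732.
Annualised premium = (F − S)/S × (1/T) = (2.7087732 − 2.7619)/2.7619 ÷ (8/12) = -2.89%.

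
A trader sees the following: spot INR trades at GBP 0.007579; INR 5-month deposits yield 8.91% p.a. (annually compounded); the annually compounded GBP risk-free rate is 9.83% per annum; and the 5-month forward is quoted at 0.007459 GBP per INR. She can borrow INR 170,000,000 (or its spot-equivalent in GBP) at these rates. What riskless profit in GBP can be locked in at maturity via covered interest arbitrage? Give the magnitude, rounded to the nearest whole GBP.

T = 5/12 years.
Keep in INR, deliver into the forward: 170,000,000·1.036203129·0.007459 = GBP 1,313,936.65.
Swap to GBP now, deposit: 170,000,000·0.007579·1.039841333 = GBP 1,339,762.77.
The quoted forward undervalues INR, so borrow INR, convert to GBP at spot, deposit the GBP at 9.83%, and buy INR forward at 0.007459 to cover the loan.
Arbitrage profit = |1,313,936.65 − 1,339,762.77| = GBP 25,826.

GBP 25,826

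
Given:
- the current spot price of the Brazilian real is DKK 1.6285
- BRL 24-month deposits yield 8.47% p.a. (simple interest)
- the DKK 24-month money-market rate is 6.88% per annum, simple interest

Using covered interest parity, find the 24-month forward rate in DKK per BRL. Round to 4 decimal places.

1.5842

T = 2 years.
DKK accumulates by 1 + 0.0688×2 = 1.137600.
BRL growth factor: 1 + 0.0847×2 = 1.169400.
Forward (DKK per BRL) = 1.6285 × 1.137600 / 1.169400 = 1.584215.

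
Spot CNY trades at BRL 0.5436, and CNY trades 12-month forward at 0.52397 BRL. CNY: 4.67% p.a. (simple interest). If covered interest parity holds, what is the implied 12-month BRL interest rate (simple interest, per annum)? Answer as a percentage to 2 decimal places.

0.89%

T = 1 year.
F/S = 0.52397/0.5436 = 0.9638889 = (growth of BRL) / (growth of CNY).
CNY growth factor: 1 + 0.0467×1 = 1.046700.
Hence g_BRL = 1.0089025.
r = (1.0089025 − 1)/1 = 0.008903 → 0.89%.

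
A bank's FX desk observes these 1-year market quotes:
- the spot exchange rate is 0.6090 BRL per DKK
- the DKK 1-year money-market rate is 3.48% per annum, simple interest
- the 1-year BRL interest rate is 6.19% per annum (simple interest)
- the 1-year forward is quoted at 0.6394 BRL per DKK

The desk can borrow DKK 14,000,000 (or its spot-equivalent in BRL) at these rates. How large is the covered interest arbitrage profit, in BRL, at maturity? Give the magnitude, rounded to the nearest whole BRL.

T = 1 year.
Keep in DKK, deliver into the forward: 14,000,000·1.034800·0.6394 = BRL 9,263,115.68.
Swap to BRL now, deposit: 14,000,000·0.6090·1.061900 = BRL 9,053,759.40.
The quoted forward overvalues DKK, so borrow BRL, buy DKK at spot, deposit the DKK at 3.48%, and sell the proceeds forward at 0.6394.
The gap between the two covered legs is BRL 209,356.

BRL 209,356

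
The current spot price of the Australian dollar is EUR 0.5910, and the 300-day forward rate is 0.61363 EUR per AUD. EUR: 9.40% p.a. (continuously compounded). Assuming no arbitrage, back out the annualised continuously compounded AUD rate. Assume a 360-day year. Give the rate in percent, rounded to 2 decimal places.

4.89%

T = 300/360 years.
By CIP, F/S equals the EUR-to-AUD growth ratio: 0.61363/0.591 = 1.0382910.
EUR growth factor: e^(0.0940×300/360) = 1.0814831.
So the AUD growth factor = 1.0415992.
Take logs: ln 1.0415992 / (300/360) = 0.048909, so 4.89%.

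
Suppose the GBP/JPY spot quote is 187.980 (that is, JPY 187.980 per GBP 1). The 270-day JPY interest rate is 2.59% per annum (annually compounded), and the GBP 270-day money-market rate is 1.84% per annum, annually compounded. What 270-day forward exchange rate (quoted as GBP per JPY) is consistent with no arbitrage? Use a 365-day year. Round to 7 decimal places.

0.0052909

T = 270/365 years.
JPY accumulates by (1 + 0.0259)^(270/365) = 1.019095.
Growth of 1 GBP over T: (1 + 0.0184)^(270/365) = 1.0135786.
So F = 187.98 × 1.019095 / 1.0135786 = 189.0031 (JPY/GBP).
Invert for GBP per JPY: 1 / 189.0031 = 0.0052909.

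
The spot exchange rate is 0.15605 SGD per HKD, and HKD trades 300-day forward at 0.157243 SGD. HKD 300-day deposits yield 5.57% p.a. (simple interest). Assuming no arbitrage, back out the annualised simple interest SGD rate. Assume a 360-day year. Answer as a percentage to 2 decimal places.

T = 300/360 years.
F/S = 0.157243/0.15605 = 1.0076450 = (growth of SGD) / (growth of HKD).
HKD growth factor: 1 + 0.0557×300/360 = 1.0464167.
That pins the SGD growth at 1.0544166.
r = (1.0544166 − 1)/(300/360) = 0.065300 → 6.53%.

6.53%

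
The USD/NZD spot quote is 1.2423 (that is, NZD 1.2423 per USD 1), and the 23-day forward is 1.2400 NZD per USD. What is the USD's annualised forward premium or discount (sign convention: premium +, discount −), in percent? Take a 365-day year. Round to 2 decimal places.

-2.94%

T = 23/365 years.
USD trades forward at -0.18514% vs spot over the period.
Annualise by dividing by T: -0.0018514 / (23/365) = -0.029381 → -2.94%.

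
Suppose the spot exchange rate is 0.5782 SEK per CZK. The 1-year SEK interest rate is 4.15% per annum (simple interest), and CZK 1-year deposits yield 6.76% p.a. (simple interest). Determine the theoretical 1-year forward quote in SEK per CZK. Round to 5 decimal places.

0.56406

T = 1 year.
SEK growth factor: 1 + 0.0415×1 = 1.041500.
Growth of 1 CZK over T: 1 + 0.0676×1 = 1.067600.
Forward (SEK per CZK) = 0.5782 × 1.041500 / 1.067600 = 0.5640645.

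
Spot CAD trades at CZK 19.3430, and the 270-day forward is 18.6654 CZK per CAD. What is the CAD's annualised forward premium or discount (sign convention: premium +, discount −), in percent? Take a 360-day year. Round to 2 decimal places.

-4.67%

T = 270/360 years.
Period premium: (18.6654 − 19.343)/19.343 = -0.0350308.
×(1/T) gives -4.67% p.a.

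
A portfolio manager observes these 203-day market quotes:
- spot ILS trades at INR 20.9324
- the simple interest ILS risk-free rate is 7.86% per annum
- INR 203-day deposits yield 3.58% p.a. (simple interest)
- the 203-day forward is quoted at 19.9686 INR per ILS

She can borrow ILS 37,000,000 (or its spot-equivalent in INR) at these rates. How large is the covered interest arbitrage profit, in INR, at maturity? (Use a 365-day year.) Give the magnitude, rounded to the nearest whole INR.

T = 203/365 years.
Keep in ILS, deliver into the forward: 37,000,000·1.04371452055·19.9686 = INR 771,136,157.68.
Swap to INR now, deposit: 37,000,000·20.9324·1.01991068493 = INR 789,919,601.59.
The quoted forward undervalues ILS, so borrow ILS, convert to INR at spot, deposit the INR at 3.58%, and buy ILS forward at 19.9686 to cover the loan.
Profit = 789,919,601.59 − 771,136,157.68 = INR 18,783,444.

INR 18,783,444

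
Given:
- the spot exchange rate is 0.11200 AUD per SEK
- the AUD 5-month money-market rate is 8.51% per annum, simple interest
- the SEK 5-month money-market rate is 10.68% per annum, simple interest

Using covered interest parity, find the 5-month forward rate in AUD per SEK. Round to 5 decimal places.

T = 5/12 years.
Growth of 1 AUD over T: 1 + 0.0851×5/12 = 1.0354583.
Growth of 1 SEK over T: 1 + 0.1068×5/12 = 1.044500.
Forward (AUD per SEK) = 0.112 × 1.0354583 / 1.044500 = 0.1110305.

0.11103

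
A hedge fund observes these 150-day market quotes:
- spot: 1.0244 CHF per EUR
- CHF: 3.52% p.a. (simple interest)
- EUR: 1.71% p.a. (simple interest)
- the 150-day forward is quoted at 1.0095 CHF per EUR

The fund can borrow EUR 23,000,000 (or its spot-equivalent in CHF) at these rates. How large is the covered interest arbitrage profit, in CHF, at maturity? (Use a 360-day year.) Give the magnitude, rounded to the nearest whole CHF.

CHF 522,832

T = 150/360 years.
Invest the EUR and cover forward: 23,000,000 × 1.007125 × 1.0095 = CHF 23,383,931.81.
Convert at spot and invest in CHF: 23,000,000 × 1.0244 × 1.0146666667 = CHF 23,906,764.27.
The quoted forward undervalues EUR, so borrow EUR, convert to CHF at spot, deposit the CHF at 3.52%, and buy EUR forward at 1.0095 to cover the loan.
The gap between the two covered legs is CHF 522,832.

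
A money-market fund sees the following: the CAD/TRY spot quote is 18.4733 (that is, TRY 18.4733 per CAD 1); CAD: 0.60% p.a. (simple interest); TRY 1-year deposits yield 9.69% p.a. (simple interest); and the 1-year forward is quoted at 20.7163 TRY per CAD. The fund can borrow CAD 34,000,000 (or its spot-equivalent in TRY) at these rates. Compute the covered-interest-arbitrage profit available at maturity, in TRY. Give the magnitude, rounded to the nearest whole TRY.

T = 1 year.
Route A — deposit CAD, sell forward: 34,000,000 × 1.006000 × 20.7163 = TRY 708,580,325.20.
Route B — convert at spot, deposit TRY: 34,000,000 × 18.4733 × 1.096900 = TRY 688,954,334.18.
The quoted forward overvalues CAD, so borrow TRY, buy CAD at spot, deposit the CAD at 0.60%, and sell the proceeds forward at 20.7163.
The gap between the two covered legs is TRY 19,625,991.

TRY 19,625,991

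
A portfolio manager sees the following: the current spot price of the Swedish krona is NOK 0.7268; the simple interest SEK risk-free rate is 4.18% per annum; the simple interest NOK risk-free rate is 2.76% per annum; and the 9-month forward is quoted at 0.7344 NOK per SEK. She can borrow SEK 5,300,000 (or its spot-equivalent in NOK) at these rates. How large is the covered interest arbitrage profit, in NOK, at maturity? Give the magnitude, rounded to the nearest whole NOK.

T = 9/12 years.
Keep in SEK, deliver into the forward: 5,300,000·1.031350·0.7344 = NOK 4,014,344.23.
Swap to NOK now, deposit: 5,300,000·0.7268·1.020700 = NOK 3,931,777.23.
The quoted forward overvalues SEK, so borrow NOK, buy SEK at spot, deposit the SEK at 4.18%, and sell the proceeds forward at 0.7344.
Profit = 4,014,344.23 − 3,931,777.23 = NOK 82,567.

NOK 82,567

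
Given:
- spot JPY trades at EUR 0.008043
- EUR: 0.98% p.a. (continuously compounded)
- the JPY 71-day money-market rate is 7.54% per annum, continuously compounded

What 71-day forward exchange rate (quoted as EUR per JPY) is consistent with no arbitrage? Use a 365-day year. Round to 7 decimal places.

T = 71/365 years.
EUR growth factor: e^(0.0098×71/365) = 1.0019081.
Growth of 1 JPY over T: e^(0.0754×71/365) = 1.0147749.
So F = 0.008043 × 1.0019081 / 1.0147749 = 0.007941019 (EUR/JPY).

0.0079410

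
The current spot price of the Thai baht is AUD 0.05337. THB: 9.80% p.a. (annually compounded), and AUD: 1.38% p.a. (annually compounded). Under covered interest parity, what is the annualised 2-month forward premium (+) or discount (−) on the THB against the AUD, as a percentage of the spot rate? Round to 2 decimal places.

T = 2/12 years.
F = S · g_AUD/g_THB = 0.05337 × 1.0022869/1.0157038 = 0.05266501.
Annualised premium = (F − S)/S × (1/T) = (0.05266501 − 0.05337)/0.05337 ÷ (2/12) = -7.93%.

-7.93%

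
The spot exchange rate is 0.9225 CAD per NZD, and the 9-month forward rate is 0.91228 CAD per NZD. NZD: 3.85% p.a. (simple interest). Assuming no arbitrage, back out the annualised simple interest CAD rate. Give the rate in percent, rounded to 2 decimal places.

2.33%

T = 9/12 years.
By CIP, F/S equals the CAD-to-NZD growth ratio: 0.91228/0.9225 = 0.9889214.
NZD growth factor: 1 + 0.0385×9/12 = 1.028875.
Hence g_CAD = 1.0174765.
r = (1.0174765 − 1)/(9/12) = 0.023302 → 2.33%.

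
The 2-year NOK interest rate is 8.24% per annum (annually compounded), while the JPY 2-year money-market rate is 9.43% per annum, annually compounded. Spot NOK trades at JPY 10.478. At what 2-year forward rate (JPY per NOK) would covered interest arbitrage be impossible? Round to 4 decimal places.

10.7097

T = 2 years.
JPY growth factor: (1 + 0.0943)^2 = 1.19749249.
Growth of 1 NOK over T: (1 + 0.0824)^2 = 1.17158976.
Forward (JPY per NOK) = 10.478 × 1.19749249 / 1.17158976 = 10.709659.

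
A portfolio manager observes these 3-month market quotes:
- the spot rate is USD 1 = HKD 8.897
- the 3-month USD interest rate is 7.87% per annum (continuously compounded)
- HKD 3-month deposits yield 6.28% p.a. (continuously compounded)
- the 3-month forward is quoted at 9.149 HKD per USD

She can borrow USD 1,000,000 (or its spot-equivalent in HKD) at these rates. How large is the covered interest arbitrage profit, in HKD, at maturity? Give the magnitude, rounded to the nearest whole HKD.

HKD 293,004

T = 3/12 years.
Keep in USD, deliver into the forward: 1,000,000·1.019869828·9.149 = HKD 9,330,789.06.
Swap to HKD now, deposit: 1,000,000·8.897·1.015823893 = HKD 9,037,785.18.
The quoted forward overvalues USD, so borrow HKD, buy USD at spot, deposit the USD at 7.87%, and sell the proceeds forward at 9.149.
The gap between the two covered legs is HKD 293,004.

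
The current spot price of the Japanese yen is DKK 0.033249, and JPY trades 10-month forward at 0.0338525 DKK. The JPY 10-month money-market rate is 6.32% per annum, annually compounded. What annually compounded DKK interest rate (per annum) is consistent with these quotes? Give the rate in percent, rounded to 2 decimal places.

8.64%

T = 10/12 years.
By CIP, F/S equals the DKK-to-JPY growth ratio: 0.0338525/0.033249 = 1.0181509.
The JPY side grows by (1 + 0.0632)^(10/12) = 1.0523959.
That pins the DKK growth at 1.0714978.
r = 1.0714978^(12/10) − 1 = 0.086399 → 8.64%.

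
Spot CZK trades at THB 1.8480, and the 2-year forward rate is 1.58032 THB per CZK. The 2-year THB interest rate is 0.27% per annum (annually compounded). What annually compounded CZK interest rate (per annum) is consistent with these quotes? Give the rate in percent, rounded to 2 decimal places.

T = 2 years.
By CIP, F/S equals the THB-to-CZK growth ratio: 1.58032/1.848 = 0.8551515.
The THB side grows by (1 + 0.0027)^2 = 1.0054073.
That pins the CZK growth at 1.1757066.
r = 1.1757066^(1/2) − 1 = 0.084300 → 8.43%.

8.43%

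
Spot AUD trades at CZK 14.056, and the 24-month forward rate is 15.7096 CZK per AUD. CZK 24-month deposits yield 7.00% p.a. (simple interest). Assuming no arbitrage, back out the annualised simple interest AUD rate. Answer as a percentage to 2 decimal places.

T = 2 years.
By CIP, F/S equals the CZK-to-AUD growth ratio: 15.7096/14.056 = 1.1176437.
CZK growth factor: 1 + 0.0700×2 = 1.140000.
Hence g_AUD = 1.0200031.
r = (1.0200031 − 1)/2 = 0.010002 → 1.00%.

1.00%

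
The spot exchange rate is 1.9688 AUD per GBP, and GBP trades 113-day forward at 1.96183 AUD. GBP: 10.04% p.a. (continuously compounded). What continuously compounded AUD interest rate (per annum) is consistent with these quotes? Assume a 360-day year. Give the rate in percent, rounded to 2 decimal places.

8.91%

T = 113/360 years.
By CIP, F/S equals the AUD-to-GBP growth ratio: 1.96183/1.9688 = 0.9964598.
The GBP side grows by e^(0.1004×113/360) = 1.0320163.
So the AUD growth factor = 1.0283628.
r = ln(1.0283628)/(113/360) = 0.089102 → 8.91%.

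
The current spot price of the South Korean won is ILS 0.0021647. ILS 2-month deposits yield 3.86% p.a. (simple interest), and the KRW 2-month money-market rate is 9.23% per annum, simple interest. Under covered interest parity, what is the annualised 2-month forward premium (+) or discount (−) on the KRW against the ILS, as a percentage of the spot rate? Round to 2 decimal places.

-5.29%

T = 2/12 years.
CIP forward (ILS per KRW) = 0.0021647 × 1.0064333/1.0153833 = 0.0021456195.
(F − S)/S ÷ T = (0.0021456195 − 0.0021647)/0.0021647/(2/12) = -0.052886 → -5.29%.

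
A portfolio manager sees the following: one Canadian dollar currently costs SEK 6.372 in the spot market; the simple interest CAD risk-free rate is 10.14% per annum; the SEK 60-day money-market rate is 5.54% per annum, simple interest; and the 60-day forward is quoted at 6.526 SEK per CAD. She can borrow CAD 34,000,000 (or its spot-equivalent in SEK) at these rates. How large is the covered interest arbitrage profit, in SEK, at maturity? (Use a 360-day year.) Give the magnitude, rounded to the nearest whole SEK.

T = 60/360 years.
Keep in CAD, deliver into the forward: 34,000,000·1.016900·6.526 = SEK 225,633,839.60.
Swap to SEK now, deposit: 34,000,000·6.372·1.00923333333 = SEK 218,648,383.20.
The quoted forward overvalues CAD, so borrow SEK, buy CAD at spot, deposit the CAD at 10.14%, and sell the proceeds forward at 6.526.
The gap between the two covered legs is SEK 6,985,456.

SEK 6,985,456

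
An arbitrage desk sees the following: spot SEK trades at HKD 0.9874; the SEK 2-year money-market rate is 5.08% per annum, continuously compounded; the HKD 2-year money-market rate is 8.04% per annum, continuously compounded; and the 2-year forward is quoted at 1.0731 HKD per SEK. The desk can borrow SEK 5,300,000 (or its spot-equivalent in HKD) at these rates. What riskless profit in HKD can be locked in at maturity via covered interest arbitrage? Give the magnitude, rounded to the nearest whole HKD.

HKD 149,492

T = 2 years.
Invest the SEK and cover forward: 5,300,000 × 1.106940607 × 1.0731 = HKD 6,295,647.22.
Convert at spot and invest in HKD: 5,300,000 × 0.9874 × 1.174450055 = HKD 6,146,155.52.
The quoted forward overvalues SEK, so borrow HKD, buy SEK at spot, deposit the SEK at 5.08%, and sell the proceeds forward at 1.0731.
Arbitrage profit = |6,295,647.22 − 6,146,155.52| = HKD 149,492.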